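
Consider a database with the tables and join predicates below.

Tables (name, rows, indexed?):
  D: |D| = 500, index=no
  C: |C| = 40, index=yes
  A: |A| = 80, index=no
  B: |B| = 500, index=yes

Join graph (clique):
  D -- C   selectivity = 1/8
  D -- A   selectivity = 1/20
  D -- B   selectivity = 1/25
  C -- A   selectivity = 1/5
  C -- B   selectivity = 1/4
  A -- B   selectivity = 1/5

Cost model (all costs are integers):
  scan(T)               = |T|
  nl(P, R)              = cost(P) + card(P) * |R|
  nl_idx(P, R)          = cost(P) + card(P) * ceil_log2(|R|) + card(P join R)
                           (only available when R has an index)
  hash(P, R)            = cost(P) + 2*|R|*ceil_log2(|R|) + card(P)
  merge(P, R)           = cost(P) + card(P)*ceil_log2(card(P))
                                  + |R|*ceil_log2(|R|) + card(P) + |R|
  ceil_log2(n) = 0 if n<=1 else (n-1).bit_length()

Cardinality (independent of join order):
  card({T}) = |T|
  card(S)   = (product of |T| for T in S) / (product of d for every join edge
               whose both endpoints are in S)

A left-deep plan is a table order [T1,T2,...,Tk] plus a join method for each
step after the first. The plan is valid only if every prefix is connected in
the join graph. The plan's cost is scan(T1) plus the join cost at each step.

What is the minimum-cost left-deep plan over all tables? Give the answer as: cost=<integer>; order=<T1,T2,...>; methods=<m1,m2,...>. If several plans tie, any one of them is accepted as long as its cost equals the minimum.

cost=15600; order=D,A,C,B; methods=hash,hash,hash

Selinger DP (subsets sized 1..n):
  {D}: scan cost=500, card=500
  {C}: scan cost=40, card=40
  {A}: scan cost=80, card=80
  {B}: scan cost=500, card=500
  {CD}: card=2500; try (C,hash)→1480, (D,merge)→5320, (C,merge)→5780, (C,nl_idx)→6000, (D,hash)→9080, (D,nl)→20040 …(+1); best=1480 via (C,hash)
  {AD}: card=2000; try (A,hash)→2120, (D,merge)→5720, (A,merge)→6140, (D,hash)→9160, (D,nl)→40080, (A,nl)→40500; best=2120 via (A,hash)
  {BD}: card=10000; try (D,hash)→10000, (B,hash)→10000, (D,merge)→10500, (B,merge)→10500, (B,nl_idx)→15000, (D,nl)→250500 …(+1); best=10000 via (D,hash)
  {AC}: card=640; try (C,hash)→640, (A,merge)→960, (C,merge)→1000, (C,nl_idx)→1200, (A,hash)→1200, (A,nl)→3240 …(+1); best=640 via (C,hash)
  {BC}: card=5000; try (C,hash)→1480, (B,merge)→5320, (B,nl_idx)→5400, (C,merge)→5780, (C,nl_idx)→8500, (B,hash)→9080 …(+2); best=1480 via (C,hash)
  {AB}: card=8000; try (A,hash)→2120, (B,merge)→5720, (A,merge)→6140, (B,nl_idx)→8800, (B,hash)→9160, (B,nl)→40080 …(+1); best=2120 via (A,hash)
  {ACD}: card=2000; try (C,hash)→4600, (A,hash)→5100, (D,hash)→10280, (D,merge)→12680, (C,nl_idx)→16120, (C,merge)→26400 …(+4); best=4600 via (C,hash)
  {BCD}: card=12500; try (B,hash)→12980, (D,hash)→15480, (C,hash)→20480, (B,nl_idx)→36480, (B,merge)→38980, (D,merge)→76480 …(+5); best=12980 via (B,hash)
  {ABD}: card=8000; try (B,hash)→13120, (D,hash)→19120, (A,hash)→21120, (B,nl_idx)→28120, (B,merge)→31120, (D,merge)→119120 …(+4); best=13120 via (B,hash)
  {ABC}: card=16000; try (A,hash)→7600, (B,hash)→10280, (C,hash)→10600, (B,merge)→12680, (B,nl_idx)→22400, (C,nl_idx)→66120 …(+5); best=7600 via (A,hash)
  {ABCD}: card=2000; try (B,hash)→15600, (C,hash)→21600, (B,nl_idx)→24600, (A,hash)→26600, (D,hash)→32600, (B,merge)→33600 …(+8); best=15600 via (B,hash)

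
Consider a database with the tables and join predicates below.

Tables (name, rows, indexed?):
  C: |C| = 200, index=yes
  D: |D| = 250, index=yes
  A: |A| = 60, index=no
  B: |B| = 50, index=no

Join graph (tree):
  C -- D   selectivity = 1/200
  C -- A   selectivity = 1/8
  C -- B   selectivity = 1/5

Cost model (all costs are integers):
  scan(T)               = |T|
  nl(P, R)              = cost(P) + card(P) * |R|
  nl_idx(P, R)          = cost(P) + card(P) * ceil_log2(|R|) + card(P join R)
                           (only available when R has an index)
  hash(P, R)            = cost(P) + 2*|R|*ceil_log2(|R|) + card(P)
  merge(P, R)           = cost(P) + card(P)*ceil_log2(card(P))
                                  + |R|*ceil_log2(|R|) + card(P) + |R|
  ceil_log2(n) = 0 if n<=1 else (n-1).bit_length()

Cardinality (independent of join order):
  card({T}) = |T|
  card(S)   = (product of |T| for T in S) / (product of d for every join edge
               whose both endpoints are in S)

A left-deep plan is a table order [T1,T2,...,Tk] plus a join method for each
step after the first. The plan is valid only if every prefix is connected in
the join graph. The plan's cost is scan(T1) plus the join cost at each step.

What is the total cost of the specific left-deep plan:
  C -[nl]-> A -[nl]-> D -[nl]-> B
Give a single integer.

step 1: scan C: cost=200, card=200
step 2: join A via nl
    card(P join A) = 200*60/(8) = 1500
    cost = 200 + 200*60 = 12200
step 3: join D via nl
    card(P join D) = 1500*250/(200) = 1875
    cost = 12200 + 1500*250 = 387200
step 4: join B via nl
    card(P join B) = 1875*50/(5) = 18750
    cost = 387200 + 1875*50 = 480950

480950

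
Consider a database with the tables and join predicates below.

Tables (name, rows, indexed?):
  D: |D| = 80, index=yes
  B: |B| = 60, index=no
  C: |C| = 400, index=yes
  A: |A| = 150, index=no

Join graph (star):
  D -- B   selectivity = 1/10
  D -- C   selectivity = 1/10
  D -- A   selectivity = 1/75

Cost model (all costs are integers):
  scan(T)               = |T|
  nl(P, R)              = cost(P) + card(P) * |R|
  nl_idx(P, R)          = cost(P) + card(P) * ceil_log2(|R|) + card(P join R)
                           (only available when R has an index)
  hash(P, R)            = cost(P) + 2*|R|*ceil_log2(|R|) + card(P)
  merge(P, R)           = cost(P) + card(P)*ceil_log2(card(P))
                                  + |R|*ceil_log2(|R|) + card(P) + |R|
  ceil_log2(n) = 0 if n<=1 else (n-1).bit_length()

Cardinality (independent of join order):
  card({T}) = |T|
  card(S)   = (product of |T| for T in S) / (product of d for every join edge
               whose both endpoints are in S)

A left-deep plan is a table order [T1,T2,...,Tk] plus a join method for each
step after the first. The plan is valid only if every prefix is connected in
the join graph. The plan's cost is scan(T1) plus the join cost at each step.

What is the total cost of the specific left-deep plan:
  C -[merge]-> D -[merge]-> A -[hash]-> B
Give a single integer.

55110

step 1: scan C: cost=400, card=400
step 2: join D via merge
    card(P join D) = 400*80/(10) = 3200
    cost = 400 + 400*9 + 80*7 + 400 + 80 = 5040
step 3: join A via merge
    card(P join A) = 3200*150/(75) = 6400
    cost = 5040 + 3200*12 + 150*8 + 3200 + 150 = 47990
step 4: join B via hash
    card(P join B) = 6400*60/(10) = 38400
    cost = 47990 + 2*60*6 + 6400 = 55110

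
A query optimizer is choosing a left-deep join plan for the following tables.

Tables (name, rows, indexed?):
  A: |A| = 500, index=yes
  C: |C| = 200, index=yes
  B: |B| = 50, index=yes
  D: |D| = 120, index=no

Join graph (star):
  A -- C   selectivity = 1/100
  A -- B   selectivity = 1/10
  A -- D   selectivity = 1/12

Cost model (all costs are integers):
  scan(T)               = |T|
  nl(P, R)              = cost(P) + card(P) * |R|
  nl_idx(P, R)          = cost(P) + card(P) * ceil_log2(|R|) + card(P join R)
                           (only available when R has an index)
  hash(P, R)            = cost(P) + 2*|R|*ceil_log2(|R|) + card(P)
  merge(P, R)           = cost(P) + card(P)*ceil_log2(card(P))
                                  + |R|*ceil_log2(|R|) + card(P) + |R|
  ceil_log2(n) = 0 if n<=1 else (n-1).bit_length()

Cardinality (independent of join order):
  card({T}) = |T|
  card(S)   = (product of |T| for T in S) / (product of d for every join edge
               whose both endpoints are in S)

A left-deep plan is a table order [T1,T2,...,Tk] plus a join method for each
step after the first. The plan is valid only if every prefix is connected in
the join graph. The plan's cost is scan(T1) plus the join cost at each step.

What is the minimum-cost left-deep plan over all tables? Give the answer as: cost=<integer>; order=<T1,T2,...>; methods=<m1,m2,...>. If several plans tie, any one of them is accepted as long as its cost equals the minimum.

Selinger DP (subsets sized 1..n):
  {A}: scan cost=500, card=500
  {C}: scan cost=200, card=200
  {B}: scan cost=50, card=50
  {D}: scan cost=120, card=120
  {AC}: card=1000; try (A,nl_idx)→3000, (C,hash)→4200, (C,nl_idx)→5500, (A,merge)→7000, (C,merge)→7300, (A,hash)→9400 …(+2); best=3000 via (A,nl_idx)
  {AB}: card=2500; try (B,hash)→1600, (A,nl_idx)→3000, (A,merge)→5400, (B,merge)→5850, (B,nl_idx)→6000, (A,hash)→9100 …(+2); best=1600 via (B,hash)
  {AD}: card=5000; try (D,hash)→2680, (A,merge)→6080, (A,nl_idx)→6200, (D,merge)→6460, (A,hash)→9240, (A,nl)→60120 …(+1); best=2680 via (D,hash)
  {ABC}: card=5000; try (B,hash)→4600, (C,hash)→7300, (B,nl_idx)→14000, (B,merge)→14350, (C,nl_idx)→26600, (C,merge)→35900 …(+2); best=4600 via (B,hash)
  {ACD}: card=10000; try (D,hash)→5680, (C,hash)→10880, (D,merge)→14960, (C,nl_idx)→52680, (C,merge)→74480, (D,nl)→123000 …(+1); best=5680 via (D,hash)
  {ABD}: card=25000; try (D,hash)→5780, (B,hash)→8280, (D,merge)→35060, (B,nl_idx)→57680, (B,merge)→73030, (B,nl)→252680 …(+1); best=5780 via (D,hash)
  {ABCD}: card=50000; try (D,hash)→11280, (B,hash)→16280, (C,hash)→33980, (D,merge)→75560, (B,nl_idx)→115680, (B,merge)→156030 …(+5); best=11280 via (D,hash)

cost=11280; order=C,A,B,D; methods=nl_idx,hash,hash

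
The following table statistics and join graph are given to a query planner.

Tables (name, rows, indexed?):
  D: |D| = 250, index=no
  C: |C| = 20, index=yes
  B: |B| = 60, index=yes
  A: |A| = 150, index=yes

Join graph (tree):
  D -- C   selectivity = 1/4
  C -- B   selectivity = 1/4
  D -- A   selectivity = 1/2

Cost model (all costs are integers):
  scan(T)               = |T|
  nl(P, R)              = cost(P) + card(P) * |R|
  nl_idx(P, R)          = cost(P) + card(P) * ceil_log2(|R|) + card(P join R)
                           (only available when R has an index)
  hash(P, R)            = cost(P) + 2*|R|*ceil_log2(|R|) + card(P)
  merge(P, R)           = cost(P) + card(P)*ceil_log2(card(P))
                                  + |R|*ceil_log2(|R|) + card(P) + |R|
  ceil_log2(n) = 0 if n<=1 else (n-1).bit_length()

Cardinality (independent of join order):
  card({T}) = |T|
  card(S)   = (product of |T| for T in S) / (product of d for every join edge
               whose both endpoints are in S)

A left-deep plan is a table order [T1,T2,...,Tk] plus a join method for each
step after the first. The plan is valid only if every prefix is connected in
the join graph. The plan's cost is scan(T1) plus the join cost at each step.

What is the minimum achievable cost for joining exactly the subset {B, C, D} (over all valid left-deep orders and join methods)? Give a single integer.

2670

Selinger DP over subsets of {B,C,D}:
  {D}: scan cost=250, card=250
  {C}: scan cost=20, card=20
  {B}: scan cost=60, card=60
  {CD}: card=1250; try (C,hash)→700, (D,merge)→2390, (C,merge)→2620, (C,nl_idx)→2750, (D,hash)→4040, (D,nl)→5020 …(+1); best=700 via (C,hash)
  {BC}: card=300; try (C,hash)→320, (B,nl_idx)→440, (B,merge)→560, (C,merge)→600, (C,nl_idx)→660, (B,hash)→760 …(+2); best=320 via (C,hash)
  {BCD}: card=18750; try (B,hash)→2670, (D,hash)→4620, (D,merge)→5570, (B,merge)→16120, (B,nl_idx)→26950, (D,nl)→75320 …(+1); best=2670 via (B,hash)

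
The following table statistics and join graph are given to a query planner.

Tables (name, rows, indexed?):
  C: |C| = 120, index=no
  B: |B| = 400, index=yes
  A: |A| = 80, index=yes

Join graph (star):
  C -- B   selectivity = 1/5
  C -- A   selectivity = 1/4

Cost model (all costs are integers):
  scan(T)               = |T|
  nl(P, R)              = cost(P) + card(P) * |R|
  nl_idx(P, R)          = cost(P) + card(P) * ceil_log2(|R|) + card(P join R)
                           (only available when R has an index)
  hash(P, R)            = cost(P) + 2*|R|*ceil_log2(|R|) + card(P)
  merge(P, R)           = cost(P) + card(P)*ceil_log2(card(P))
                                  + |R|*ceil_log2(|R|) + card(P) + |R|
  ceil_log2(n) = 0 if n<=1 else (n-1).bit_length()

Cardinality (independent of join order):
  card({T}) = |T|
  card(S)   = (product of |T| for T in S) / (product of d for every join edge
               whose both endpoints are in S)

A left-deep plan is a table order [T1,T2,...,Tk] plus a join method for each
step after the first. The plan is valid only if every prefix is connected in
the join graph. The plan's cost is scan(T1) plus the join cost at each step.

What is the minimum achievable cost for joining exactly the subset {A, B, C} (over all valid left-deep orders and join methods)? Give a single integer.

Selinger DP over subsets of {A,B,C}:
  {C}: scan cost=120, card=120
  {B}: scan cost=400, card=400
  {A}: scan cost=80, card=80
  {BC}: card=9600; try (C,hash)→2480, (B,merge)→5080, (C,merge)→5360, (B,hash)→7440, (B,nl_idx)→10800, (B,nl)→48120 …(+1); best=2480 via (C,hash)
  {AC}: card=2400; try (A,hash)→1360, (C,merge)→1680, (A,merge)→1720, (C,hash)→1840, (A,nl_idx)→3360, (C,nl)→9680 …(+1); best=1360 via (A,hash)
  {ABC}: card=192000; try (B,hash)→10960, (A,hash)→13200, (B,merge)→36560, (A,merge)→147120, (B,nl_idx)→214960, (A,nl_idx)→261680 …(+2); best=10960 via (B,hash)

10960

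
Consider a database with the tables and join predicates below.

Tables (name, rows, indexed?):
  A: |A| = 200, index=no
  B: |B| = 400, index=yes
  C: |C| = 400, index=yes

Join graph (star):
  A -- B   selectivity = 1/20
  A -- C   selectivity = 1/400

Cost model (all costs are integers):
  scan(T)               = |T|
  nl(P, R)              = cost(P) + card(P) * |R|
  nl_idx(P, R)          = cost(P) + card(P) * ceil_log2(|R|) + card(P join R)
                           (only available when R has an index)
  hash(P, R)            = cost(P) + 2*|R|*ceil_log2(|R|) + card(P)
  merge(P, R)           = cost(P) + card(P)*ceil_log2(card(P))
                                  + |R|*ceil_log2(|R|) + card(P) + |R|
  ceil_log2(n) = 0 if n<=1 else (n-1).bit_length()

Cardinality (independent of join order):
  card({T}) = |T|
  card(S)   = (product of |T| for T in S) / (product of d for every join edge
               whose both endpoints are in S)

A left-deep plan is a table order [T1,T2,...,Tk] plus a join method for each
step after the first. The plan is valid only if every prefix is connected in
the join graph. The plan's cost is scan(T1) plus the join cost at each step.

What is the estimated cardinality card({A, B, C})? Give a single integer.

4000

Tables in S: A(200), B(400), C(400)
Edges inside S: A-B(d=20), A-C(d=400)
numerator = 200 * 400 * 400 = 32000000
denominator = 20 * 400 = 8000
card(S) = 32000000 / 8000 = 4000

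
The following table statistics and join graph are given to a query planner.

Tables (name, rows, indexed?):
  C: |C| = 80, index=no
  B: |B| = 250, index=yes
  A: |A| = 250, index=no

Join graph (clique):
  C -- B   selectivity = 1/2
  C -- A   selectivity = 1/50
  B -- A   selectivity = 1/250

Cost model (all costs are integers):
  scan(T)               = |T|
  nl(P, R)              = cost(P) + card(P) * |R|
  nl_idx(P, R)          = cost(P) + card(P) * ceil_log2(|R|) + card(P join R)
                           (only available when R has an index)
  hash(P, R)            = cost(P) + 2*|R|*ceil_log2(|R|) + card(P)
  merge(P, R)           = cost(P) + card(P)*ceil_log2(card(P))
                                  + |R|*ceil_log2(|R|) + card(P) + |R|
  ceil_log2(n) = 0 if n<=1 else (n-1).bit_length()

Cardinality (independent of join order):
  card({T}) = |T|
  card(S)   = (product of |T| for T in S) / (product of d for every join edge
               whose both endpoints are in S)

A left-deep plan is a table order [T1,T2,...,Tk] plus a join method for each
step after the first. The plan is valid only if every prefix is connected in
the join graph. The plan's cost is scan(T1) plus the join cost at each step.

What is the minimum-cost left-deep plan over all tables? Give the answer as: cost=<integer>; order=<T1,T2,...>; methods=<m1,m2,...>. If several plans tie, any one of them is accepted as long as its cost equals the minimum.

cost=3870; order=A,B,C; methods=nl_idx,hash

Selinger DP (subsets sized 1..n):
  {C}: scan cost=80, card=80
  {B}: scan cost=250, card=250
  {A}: scan cost=250, card=250
  {BC}: card=10000; try (C,hash)→1620, (B,merge)→2970, (C,merge)→3140, (B,hash)→4160, (B,nl_idx)→10720, (B,nl)→20080 …(+1); best=1620 via (C,hash)
  {AC}: card=400; try (C,hash)→1620, (A,merge)→2970, (C,merge)→3140, (A,hash)→4160, (A,nl)→20080, (C,nl)→20250; best=1620 via (C,hash)
  {AB}: card=250; try (B,nl_idx)→2500, (B,hash)→4500, (A,hash)→4500, (B,merge)→4750, (A,merge)→4750, (B,nl)→62750 …(+1); best=2500 via (B,nl_idx)
  {ABC}: card=200; try (C,hash)→3870, (B,nl_idx)→5020, (C,merge)→5390, (B,hash)→6020, (B,merge)→7870, (A,hash)→15620 …(+4); best=3870 via (C,hash)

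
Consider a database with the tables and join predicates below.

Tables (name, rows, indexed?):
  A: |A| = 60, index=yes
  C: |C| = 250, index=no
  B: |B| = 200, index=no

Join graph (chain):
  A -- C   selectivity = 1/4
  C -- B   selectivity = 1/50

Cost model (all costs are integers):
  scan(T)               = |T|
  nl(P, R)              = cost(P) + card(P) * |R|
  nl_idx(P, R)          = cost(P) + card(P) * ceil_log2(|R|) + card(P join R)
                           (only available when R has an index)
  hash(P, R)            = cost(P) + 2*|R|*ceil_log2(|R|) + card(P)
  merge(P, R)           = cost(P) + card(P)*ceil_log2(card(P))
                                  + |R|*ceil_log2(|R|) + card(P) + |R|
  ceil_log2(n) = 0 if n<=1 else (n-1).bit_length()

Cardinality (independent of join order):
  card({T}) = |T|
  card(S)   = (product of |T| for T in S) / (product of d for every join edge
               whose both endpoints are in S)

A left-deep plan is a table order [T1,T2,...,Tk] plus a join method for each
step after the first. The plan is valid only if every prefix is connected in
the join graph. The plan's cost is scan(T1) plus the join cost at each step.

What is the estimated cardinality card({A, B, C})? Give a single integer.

15000

Tables in S: A(60), B(200), C(250)
Edges inside S: A-C(d=4), C-B(d=50)
numerator = 60 * 200 * 250 = 3000000
denominator = 4 * 50 = 200
card(S) = 3000000 / 200 = 15000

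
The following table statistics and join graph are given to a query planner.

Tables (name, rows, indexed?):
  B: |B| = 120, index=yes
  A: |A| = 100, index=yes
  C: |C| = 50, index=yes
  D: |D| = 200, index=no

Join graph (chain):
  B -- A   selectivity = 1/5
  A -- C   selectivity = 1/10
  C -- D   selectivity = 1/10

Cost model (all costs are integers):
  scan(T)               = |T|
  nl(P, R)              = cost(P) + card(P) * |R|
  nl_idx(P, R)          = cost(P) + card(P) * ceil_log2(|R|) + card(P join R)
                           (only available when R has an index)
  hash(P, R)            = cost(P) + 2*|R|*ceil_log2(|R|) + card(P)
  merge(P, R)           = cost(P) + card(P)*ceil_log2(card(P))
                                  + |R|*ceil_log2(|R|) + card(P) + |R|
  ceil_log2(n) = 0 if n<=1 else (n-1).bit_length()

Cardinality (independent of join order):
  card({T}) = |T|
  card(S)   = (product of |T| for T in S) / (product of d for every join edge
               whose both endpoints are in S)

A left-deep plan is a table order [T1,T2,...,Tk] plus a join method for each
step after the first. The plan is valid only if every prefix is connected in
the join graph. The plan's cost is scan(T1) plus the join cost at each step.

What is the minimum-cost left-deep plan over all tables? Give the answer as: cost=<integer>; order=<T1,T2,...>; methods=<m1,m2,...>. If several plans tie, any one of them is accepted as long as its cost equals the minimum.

Selinger DP (subsets sized 1..n):
  {B}: scan cost=120, card=120
  {A}: scan cost=100, card=100
  {C}: scan cost=50, card=50
  {D}: scan cost=200, card=200
  {AB}: card=2400; try (A,hash)→1640, (B,merge)→1860, (B,hash)→1880, (A,merge)→1880, (B,nl_idx)→3200, (A,nl_idx)→3360 …(+2); best=1640 via (A,hash)
  {AC}: card=500; try (C,hash)→800, (A,nl_idx)→900, (C,nl_idx)→1200, (A,merge)→1200, (C,merge)→1250, (A,hash)→1500 …(+2); best=800 via (C,hash)
  {CD}: card=1000; try (C,hash)→1000, (D,merge)→2200, (C,merge)→2350, (C,nl_idx)→2400, (D,hash)→3300, (D,nl)→10050 …(+1); best=1000 via (C,hash)
  {ABC}: card=12000; try (B,hash)→2980, (C,hash)→4640, (B,merge)→6760, (B,nl_idx)→16300, (C,nl_idx)→28040, (C,merge)→33190 …(+2); best=2980 via (B,hash)
  {ACD}: card=10000; try (A,hash)→3400, (D,hash)→4500, (D,merge)→7600, (A,merge)→12800, (A,nl_idx)→18000, (D,nl)→100800 …(+1); best=3400 via (A,hash)
  {ABCD}: card=240000; try (B,hash)→15080, (D,hash)→18180, (B,merge)→154360, (D,merge)→184780, (B,nl_idx)→313400, (B,nl)→1203400 …(+1); best=15080 via (B,hash)

cost=15080; order=D,C,A,B; methods=hash,hash,hash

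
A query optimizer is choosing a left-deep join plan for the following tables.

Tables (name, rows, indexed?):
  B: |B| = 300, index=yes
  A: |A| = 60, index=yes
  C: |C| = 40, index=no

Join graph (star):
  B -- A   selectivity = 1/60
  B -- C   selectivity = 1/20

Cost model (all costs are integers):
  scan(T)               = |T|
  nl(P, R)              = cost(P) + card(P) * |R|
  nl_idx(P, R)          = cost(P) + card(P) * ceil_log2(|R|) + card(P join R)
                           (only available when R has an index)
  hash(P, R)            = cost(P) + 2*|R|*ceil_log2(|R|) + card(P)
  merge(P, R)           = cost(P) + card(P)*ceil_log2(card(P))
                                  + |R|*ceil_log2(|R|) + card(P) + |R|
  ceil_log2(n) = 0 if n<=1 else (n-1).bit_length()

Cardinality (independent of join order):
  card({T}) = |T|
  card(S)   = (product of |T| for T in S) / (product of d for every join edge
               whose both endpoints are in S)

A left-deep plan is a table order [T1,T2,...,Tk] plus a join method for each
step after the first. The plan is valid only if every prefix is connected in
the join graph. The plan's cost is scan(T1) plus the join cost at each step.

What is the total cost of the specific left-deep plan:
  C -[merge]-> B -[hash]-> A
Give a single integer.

4640

step 1: scan C: cost=40, card=40
step 2: join B via merge
    card(P join B) = 40*300/(20) = 600
    cost = 40 + 40*6 + 300*9 + 40 + 300 = 3320
step 3: join A via hash
    card(P join A) = 600*60/(60) = 600
    cost = 3320 + 2*60*6 + 600 = 4640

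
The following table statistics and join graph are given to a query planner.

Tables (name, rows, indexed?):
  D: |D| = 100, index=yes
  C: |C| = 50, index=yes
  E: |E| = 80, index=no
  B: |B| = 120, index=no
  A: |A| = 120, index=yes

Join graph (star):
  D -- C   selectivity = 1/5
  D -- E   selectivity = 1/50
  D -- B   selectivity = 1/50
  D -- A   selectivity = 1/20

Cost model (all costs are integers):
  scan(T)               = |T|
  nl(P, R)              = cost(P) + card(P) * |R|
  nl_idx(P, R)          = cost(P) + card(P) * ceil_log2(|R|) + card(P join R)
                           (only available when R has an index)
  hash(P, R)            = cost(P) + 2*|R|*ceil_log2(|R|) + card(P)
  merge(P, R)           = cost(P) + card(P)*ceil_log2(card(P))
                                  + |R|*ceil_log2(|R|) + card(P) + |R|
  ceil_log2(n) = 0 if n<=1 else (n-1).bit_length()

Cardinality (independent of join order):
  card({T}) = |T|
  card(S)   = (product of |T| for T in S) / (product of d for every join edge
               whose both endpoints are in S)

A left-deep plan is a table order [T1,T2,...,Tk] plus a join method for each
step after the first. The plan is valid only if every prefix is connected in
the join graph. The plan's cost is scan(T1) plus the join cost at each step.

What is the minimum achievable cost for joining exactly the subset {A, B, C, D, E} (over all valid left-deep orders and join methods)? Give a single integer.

7528

Selinger DP over subsets of {A,B,C,D,E}:
  {D}: scan cost=100, card=100
  {C}: scan cost=50, card=50
  {E}: scan cost=80, card=80
  {B}: scan cost=120, card=120
  {A}: scan cost=120, card=120
  {CD}: card=1000; try (C,hash)→800, (D,merge)→1200, (C,merge)→1250, (D,nl_idx)→1400, (D,hash)→1500, (C,nl_idx)→1700 …(+2); best=800 via (C,hash)
  {DE}: card=160; try (D,nl_idx)→800, (E,hash)→1320, (D,merge)→1520, (E,merge)→1540, (D,hash)→1560, (D,nl)→8080 …(+1); best=800 via (D,nl_idx)
  {BD}: card=240; try (D,nl_idx)→1200, (D,hash)→1640, (B,merge)→1860, (D,merge)→1880, (B,hash)→1880, (B,nl)→12100 …(+1); best=1200 via (D,nl_idx)
  {AD}: card=600; try (A,nl_idx)→1400, (D,nl_idx)→1560, (D,hash)→1640, (A,merge)→1860, (D,merge)→1880, (A,hash)→1880 …(+2); best=1400 via (A,nl_idx)
  {CDE}: card=1600; try (C,hash)→1560, (C,merge)→2590, (E,hash)→2920, (C,nl_idx)→3360, (C,nl)→8800, (E,merge)→12440 …(+1); best=1560 via (C,hash)
  {BCD}: card=2400; try (C,hash)→2040, (B,hash)→3480, (C,merge)→3710, (C,nl_idx)→5040, (B,merge)→12760, (C,nl)→13200 …(+1); best=2040 via (C,hash)
  {ACD}: card=6000; try (C,hash)→2600, (A,hash)→3480, (C,merge)→8350, (C,nl_idx)→11000, (A,merge)→12760, (A,nl_idx)→13800 …(+2); best=2600 via (C,hash)
  {BDE}: card=384; try (E,hash)→2560, (B,hash)→2640, (B,merge)→3200, (E,merge)→4000, (B,nl)→20000, (E,nl)→20400; best=2560 via (E,hash)
  {ADE}: card=960; try (A,hash)→2640, (A,nl_idx)→2880, (E,hash)→3120, (A,merge)→3200, (E,merge)→8640, (A,nl)→20000 …(+1); best=2640 via (A,hash)
  {ABD}: card=1440; try (A,hash)→3120, (B,hash)→3680, (A,merge)→4320, (A,nl_idx)→4320, (B,merge)→8960, (A,nl)→30000 …(+1); best=3120 via (A,hash)
  {BCDE}: card=3840; try (C,hash)→3544, (B,hash)→4840, (E,hash)→5560, (C,merge)→6750, (C,nl_idx)→8704, (B,merge)→21720 …(+4); best=3544 via (C,hash)
  {ACDE}: card=9600; try (C,hash)→4200, (A,hash)→4840, (E,hash)→9720, (C,merge)→13550, (C,nl_idx)→18000, (A,merge)→21720 …(+5); best=4200 via (C,hash)
  {ABCD}: card=14400; try (C,hash)→5160, (A,hash)→6120, (B,hash)→10280, (C,merge)→20750, (C,nl_idx)→26160, (A,nl_idx)→33240 …(+5); best=5160 via (C,hash)
  {ABDE}: card=2304; try (A,hash)→4624, (B,hash)→5280, (E,hash)→5680, (A,merge)→7360, (A,nl_idx)→7552, (B,merge)→14160 …(+4); best=4624 via (A,hash)
  {ABCDE}: card=23040; try (C,hash)→7528, (A,hash)→9064, (B,hash)→15480, (E,hash)→20680, (C,merge)→34926, (C,nl_idx)→41488 …(+8); best=7528 via (C,hash)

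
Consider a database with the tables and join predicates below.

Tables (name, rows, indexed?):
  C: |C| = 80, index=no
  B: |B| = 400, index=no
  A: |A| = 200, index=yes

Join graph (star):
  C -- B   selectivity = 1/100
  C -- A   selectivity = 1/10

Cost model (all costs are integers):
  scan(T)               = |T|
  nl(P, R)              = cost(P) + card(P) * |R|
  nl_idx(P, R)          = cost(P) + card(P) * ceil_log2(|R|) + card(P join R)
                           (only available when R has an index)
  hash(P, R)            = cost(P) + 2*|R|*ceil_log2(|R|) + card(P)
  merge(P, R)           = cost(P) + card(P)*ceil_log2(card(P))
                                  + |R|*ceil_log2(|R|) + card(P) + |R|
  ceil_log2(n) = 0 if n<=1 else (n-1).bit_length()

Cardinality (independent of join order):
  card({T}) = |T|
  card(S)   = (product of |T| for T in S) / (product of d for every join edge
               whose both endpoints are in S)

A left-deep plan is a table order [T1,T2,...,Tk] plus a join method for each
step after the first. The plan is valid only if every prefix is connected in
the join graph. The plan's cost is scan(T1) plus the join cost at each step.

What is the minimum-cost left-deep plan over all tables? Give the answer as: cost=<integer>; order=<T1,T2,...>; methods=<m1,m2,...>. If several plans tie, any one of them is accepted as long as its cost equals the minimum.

cost=5440; order=B,C,A; methods=hash,hash

Selinger DP (subsets sized 1..n):
  {C}: scan cost=80, card=80
  {B}: scan cost=400, card=400
  {A}: scan cost=200, card=200
  {BC}: card=320; try (C,hash)→1920, (B,merge)→4720, (C,merge)→5040, (B,hash)→7360, (B,nl)→32080, (C,nl)→32400; best=1920 via (C,hash)
  {AC}: card=1600; try (C,hash)→1520, (A,nl_idx)→2320, (A,merge)→2520, (C,merge)→2640, (A,hash)→3360, (A,nl)→16080 …(+1); best=1520 via (C,hash)
  {ABC}: card=6400; try (A,hash)→5440, (A,merge)→6920, (B,hash)→10320, (A,nl_idx)→10880, (B,merge)→24720, (A,nl)→65920 …(+1); best=5440 via (A,hash)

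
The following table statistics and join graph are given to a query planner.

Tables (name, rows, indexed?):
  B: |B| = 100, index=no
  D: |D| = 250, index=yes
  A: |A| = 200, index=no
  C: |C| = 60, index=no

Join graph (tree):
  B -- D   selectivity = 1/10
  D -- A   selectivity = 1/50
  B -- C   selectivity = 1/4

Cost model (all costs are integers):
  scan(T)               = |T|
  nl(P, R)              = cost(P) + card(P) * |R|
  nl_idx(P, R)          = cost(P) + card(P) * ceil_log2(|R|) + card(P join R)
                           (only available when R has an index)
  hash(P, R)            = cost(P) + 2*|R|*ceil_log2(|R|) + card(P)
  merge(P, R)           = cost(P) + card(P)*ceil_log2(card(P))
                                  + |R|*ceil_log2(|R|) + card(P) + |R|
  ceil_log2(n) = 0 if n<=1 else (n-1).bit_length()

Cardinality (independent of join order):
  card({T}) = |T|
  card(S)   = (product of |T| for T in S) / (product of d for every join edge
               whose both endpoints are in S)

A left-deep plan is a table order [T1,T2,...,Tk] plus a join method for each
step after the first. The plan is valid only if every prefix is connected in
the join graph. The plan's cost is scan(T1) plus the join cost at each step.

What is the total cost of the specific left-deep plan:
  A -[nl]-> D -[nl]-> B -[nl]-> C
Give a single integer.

step 1: scan A: cost=200, card=200
step 2: join D via nl
    card(P join D) = 200*250/(50) = 1000
    cost = 200 + 200*250 = 50200
step 3: join B via nl
    card(P join B) = 1000*100/(10) = 10000
    cost = 50200 + 1000*100 = 150200
step 4: join C via nl
    card(P join C) = 10000*60/(4) = 150000
    cost = 150200 + 10000*60 = 750200

750200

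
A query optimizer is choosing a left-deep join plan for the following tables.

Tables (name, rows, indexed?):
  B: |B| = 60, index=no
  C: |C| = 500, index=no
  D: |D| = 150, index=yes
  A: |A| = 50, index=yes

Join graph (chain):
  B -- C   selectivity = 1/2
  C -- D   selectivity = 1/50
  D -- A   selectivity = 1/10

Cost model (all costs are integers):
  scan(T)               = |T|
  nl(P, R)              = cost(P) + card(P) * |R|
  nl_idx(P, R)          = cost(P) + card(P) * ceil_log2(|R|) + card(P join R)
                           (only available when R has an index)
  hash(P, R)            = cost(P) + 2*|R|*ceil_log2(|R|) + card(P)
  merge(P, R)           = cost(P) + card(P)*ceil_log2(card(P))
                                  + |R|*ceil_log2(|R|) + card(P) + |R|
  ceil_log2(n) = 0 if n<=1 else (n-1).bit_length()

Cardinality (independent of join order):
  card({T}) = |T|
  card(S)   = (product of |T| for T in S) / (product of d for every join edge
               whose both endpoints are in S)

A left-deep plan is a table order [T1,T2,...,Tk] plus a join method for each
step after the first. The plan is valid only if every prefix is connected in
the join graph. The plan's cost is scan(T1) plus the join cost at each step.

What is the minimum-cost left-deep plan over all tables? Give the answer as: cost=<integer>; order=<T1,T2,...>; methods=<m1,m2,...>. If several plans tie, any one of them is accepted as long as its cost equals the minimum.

cost=13720; order=C,D,A,B; methods=hash,hash,hash

Selinger DP (subsets sized 1..n):
  {B}: scan cost=60, card=60
  {C}: scan cost=500, card=500
  {D}: scan cost=150, card=150
  {A}: scan cost=50, card=50
  {BC}: card=15000; try (B,hash)→1720, (C,merge)→5480, (B,merge)→5920, (C,hash)→9120, (C,nl)→30060, (B,nl)→30500; best=1720 via (B,hash)
  {CD}: card=1500; try (D,hash)→3400, (D,nl_idx)→6000, (C,merge)→6500, (D,merge)→6850, (C,hash)→9300, (C,nl)→75150 …(+1); best=3400 via (D,hash)
  {AD}: card=750; try (A,hash)→900, (D,nl_idx)→1200, (D,merge)→1750, (A,nl_idx)→1800, (A,merge)→1850, (D,hash)→2500 …(+2); best=900 via (A,hash)
  {BCD}: card=45000; try (B,hash)→5620, (D,hash)→19120, (B,merge)→21820, (B,nl)→93400, (D,nl_idx)→166720, (D,merge)→228070 …(+1); best=5620 via (B,hash)
  {ACD}: card=7500; try (A,hash)→5500, (C,hash)→10650, (C,merge)→14150, (A,nl_idx)→19900, (A,merge)→21750, (A,nl)→78400 …(+1); best=5500 via (A,hash)
  {ABCD}: card=225000; try (B,hash)→13720, (A,hash)→51220, (B,merge)→110920, (B,nl)→455500, (A,nl_idx)→500620, (A,merge)→770970 …(+1); best=13720 via (B,hash)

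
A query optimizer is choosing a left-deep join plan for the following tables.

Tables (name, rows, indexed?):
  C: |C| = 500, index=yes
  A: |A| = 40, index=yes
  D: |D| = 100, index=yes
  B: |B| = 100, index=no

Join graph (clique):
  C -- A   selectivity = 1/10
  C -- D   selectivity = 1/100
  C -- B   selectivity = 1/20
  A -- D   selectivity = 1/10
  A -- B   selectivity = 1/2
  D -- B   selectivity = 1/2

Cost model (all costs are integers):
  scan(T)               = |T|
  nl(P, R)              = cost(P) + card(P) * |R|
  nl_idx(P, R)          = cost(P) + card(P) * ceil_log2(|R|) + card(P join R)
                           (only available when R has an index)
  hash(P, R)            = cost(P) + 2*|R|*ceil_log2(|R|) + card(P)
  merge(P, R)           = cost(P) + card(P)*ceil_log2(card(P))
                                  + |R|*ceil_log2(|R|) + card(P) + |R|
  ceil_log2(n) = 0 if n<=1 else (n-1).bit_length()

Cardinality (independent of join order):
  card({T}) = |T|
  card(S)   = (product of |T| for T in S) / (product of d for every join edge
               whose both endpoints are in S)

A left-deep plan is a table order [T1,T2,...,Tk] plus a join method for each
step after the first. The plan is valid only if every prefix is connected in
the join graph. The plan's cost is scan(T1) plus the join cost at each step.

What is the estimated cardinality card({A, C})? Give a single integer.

2000

Tables in S: A(40), C(500)
Edges inside S: C-A(d=10)
numerator = 40 * 500 = 20000
denominator = 10 = 10
card(S) = 20000 / 10 = 2000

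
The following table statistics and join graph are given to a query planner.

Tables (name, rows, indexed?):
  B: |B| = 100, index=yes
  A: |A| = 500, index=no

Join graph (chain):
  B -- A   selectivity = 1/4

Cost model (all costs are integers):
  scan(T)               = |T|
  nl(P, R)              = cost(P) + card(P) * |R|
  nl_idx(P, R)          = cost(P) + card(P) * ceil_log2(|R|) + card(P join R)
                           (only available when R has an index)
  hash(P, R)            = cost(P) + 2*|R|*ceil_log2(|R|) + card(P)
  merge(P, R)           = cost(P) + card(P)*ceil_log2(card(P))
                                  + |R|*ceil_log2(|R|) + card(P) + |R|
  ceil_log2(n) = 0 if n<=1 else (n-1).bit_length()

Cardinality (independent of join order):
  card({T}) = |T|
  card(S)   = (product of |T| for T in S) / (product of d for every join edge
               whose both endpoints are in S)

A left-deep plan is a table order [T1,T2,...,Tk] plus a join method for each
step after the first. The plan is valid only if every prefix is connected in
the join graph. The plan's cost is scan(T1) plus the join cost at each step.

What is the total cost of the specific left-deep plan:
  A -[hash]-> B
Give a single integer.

step 1: scan A: cost=500, card=500
step 2: join B via hash
    card(P join B) = 500*100/(4) = 12500
    cost = 500 + 2*100*7 + 500 = 2400

2400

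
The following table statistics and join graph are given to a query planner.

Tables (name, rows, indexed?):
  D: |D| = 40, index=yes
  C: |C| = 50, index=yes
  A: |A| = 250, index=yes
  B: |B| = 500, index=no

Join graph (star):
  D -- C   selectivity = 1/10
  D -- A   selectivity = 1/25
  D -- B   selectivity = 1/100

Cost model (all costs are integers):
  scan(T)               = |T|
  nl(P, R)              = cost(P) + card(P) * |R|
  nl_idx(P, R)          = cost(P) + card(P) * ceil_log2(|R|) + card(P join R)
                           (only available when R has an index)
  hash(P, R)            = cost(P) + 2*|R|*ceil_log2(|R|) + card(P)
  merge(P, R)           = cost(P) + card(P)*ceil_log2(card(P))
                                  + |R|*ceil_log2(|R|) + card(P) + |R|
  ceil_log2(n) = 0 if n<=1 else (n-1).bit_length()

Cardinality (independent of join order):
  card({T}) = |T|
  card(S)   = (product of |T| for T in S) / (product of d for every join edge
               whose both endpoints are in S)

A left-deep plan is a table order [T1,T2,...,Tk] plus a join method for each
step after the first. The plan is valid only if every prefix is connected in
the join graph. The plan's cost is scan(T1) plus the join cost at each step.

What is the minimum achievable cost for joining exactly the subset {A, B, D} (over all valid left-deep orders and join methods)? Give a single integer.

Selinger DP over subsets of {A,B,D}:
  {D}: scan cost=40, card=40
  {A}: scan cost=250, card=250
  {B}: scan cost=500, card=500
  {AD}: card=400; try (A,nl_idx)→760, (D,hash)→980, (D,nl_idx)→2150, (A,merge)→2570, (D,merge)→2780, (A,hash)→4080 …(+2); best=760 via (A,nl_idx)
  {BD}: card=200; try (D,hash)→1480, (D,nl_idx)→3700, (B,merge)→5320, (D,merge)→5780, (B,hash)→9080, (B,nl)→20040 …(+1); best=1480 via (D,hash)
  {ABD}: card=2000; try (A,nl_idx)→5080, (A,merge)→5530, (A,hash)→5680, (B,merge)→9760, (B,hash)→10160, (A,nl)→51480 …(+1); best=5080 via (A,nl_idx)

5080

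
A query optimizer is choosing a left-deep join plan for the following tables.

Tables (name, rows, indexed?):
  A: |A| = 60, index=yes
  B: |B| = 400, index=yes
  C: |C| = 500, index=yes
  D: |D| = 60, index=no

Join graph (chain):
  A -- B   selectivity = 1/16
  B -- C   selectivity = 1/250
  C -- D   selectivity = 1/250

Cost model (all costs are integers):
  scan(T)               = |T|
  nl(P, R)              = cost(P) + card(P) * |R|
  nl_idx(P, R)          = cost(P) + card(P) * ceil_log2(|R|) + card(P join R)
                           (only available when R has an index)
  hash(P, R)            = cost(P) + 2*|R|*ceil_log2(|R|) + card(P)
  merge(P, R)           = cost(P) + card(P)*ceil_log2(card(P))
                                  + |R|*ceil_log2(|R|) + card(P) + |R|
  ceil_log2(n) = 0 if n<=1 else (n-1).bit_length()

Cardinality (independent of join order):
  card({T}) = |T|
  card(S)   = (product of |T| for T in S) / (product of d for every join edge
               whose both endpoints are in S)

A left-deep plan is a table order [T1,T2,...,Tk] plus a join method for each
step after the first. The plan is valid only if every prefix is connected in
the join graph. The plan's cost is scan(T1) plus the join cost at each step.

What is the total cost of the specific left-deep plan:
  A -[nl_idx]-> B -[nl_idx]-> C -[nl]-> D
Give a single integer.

step 1: scan A: cost=60, card=60
step 2: join B via nl_idx
    card(P join B) = 60*400/(16) = 1500
    cost = 60 + 60*9 + 1500 = 2100
step 3: join C via nl_idx
    card(P join C) = 1500*500/(250) = 3000
    cost = 2100 + 1500*9 + 3000 = 18600
step 4: join D via nl
    card(P join D) = 3000*60/(250) = 720
    cost = 18600 + 3000*60 = 198600

198600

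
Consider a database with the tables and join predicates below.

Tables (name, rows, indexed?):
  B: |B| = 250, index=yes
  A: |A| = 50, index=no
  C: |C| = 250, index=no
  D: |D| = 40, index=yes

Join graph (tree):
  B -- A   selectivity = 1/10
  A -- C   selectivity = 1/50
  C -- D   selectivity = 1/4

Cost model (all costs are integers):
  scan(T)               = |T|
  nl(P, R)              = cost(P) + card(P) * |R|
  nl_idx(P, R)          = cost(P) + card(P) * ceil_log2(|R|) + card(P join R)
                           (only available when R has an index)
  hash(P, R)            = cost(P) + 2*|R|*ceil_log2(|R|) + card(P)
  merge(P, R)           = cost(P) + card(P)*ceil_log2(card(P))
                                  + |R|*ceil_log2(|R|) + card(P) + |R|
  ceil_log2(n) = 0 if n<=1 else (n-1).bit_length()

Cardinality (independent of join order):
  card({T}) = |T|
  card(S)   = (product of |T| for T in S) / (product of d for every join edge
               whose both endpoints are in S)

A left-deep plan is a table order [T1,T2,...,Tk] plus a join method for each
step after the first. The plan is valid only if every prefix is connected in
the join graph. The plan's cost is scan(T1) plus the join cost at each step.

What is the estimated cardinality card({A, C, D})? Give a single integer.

Tables in S: A(50), C(250), D(40)
Edges inside S: A-C(d=50), C-D(d=4)
numerator = 50 * 250 * 40 = 500000
denominator = 50 * 4 = 200
card(S) = 500000 / 200 = 2500

2500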